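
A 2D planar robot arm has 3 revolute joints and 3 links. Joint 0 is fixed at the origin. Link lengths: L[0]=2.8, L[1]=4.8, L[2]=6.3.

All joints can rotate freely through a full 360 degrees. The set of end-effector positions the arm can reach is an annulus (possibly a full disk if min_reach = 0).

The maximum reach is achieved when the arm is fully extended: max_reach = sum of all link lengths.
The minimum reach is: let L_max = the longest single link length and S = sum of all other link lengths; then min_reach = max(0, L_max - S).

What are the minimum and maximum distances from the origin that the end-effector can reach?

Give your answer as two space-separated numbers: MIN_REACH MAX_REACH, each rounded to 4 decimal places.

Answer: 0.0000 13.9000

Derivation:
Link lengths: [2.8, 4.8, 6.3]
max_reach = 2.8 + 4.8 + 6.3 = 13.9
L_max = max([2.8, 4.8, 6.3]) = 6.3
S (sum of others) = 13.9 - 6.3 = 7.6
min_reach = max(0, 6.3 - 7.6) = max(0, -1.3) = 0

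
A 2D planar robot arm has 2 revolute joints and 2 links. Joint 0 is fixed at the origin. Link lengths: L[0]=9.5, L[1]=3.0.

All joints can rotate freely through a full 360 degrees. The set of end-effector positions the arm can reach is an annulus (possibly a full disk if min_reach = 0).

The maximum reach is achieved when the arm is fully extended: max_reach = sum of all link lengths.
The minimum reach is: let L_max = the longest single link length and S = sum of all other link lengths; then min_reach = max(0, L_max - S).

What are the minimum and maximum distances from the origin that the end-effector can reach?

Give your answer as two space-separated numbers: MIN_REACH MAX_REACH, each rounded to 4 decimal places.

Link lengths: [9.5, 3.0]
max_reach = 9.5 + 3 = 12.5
L_max = max([9.5, 3.0]) = 9.5
S (sum of others) = 12.5 - 9.5 = 3
min_reach = max(0, 9.5 - 3) = max(0, 6.5) = 6.5

Answer: 6.5000 12.5000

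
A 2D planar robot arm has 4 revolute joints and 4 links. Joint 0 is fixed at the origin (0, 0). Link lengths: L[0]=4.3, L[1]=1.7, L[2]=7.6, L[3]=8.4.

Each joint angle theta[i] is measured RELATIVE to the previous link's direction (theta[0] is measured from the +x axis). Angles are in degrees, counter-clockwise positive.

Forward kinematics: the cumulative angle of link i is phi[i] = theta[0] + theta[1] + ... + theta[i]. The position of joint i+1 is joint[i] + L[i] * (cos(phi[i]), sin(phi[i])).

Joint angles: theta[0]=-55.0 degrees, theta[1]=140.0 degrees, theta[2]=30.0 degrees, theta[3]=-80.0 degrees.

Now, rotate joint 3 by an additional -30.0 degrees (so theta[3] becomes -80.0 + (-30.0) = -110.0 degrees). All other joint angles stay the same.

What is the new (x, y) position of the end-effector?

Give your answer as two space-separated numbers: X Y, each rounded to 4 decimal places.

Answer: 7.7707 5.7912

Derivation:
joint[0] = (0.0000, 0.0000)  (base)
link 0: phi[0] = -55 = -55 deg
  cos(-55 deg) = 0.5736, sin(-55 deg) = -0.8192
  joint[1] = (0.0000, 0.0000) + 4.3 * (0.5736, -0.8192) = (0.0000 + 2.4664, 0.0000 + -3.5224) = (2.4664, -3.5224)
link 1: phi[1] = -55 + 140 = 85 deg
  cos(85 deg) = 0.0872, sin(85 deg) = 0.9962
  joint[2] = (2.4664, -3.5224) + 1.7 * (0.0872, 0.9962) = (2.4664 + 0.1482, -3.5224 + 1.6935) = (2.6145, -1.8288)
link 2: phi[2] = -55 + 140 + 30 = 115 deg
  cos(115 deg) = -0.4226, sin(115 deg) = 0.9063
  joint[3] = (2.6145, -1.8288) + 7.6 * (-0.4226, 0.9063) = (2.6145 + -3.2119, -1.8288 + 6.8879) = (-0.5974, 5.0591)
link 3: phi[3] = -55 + 140 + 30 + -110 = 5 deg
  cos(5 deg) = 0.9962, sin(5 deg) = 0.0872
  joint[4] = (-0.5974, 5.0591) + 8.4 * (0.9962, 0.0872) = (-0.5974 + 8.3680, 5.0591 + 0.7321) = (7.7707, 5.7912)
End effector: (7.7707, 5.7912)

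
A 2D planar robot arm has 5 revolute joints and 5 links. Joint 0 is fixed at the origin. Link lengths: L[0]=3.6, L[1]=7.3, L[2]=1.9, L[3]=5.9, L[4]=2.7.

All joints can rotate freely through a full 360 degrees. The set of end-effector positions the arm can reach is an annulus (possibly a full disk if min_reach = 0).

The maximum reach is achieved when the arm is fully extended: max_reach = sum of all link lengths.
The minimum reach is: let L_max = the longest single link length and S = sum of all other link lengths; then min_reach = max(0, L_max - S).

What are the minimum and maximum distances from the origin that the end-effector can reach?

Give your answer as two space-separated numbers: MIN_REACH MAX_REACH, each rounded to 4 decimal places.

Answer: 0.0000 21.4000

Derivation:
Link lengths: [3.6, 7.3, 1.9, 5.9, 2.7]
max_reach = 3.6 + 7.3 + 1.9 + 5.9 + 2.7 = 21.4
L_max = max([3.6, 7.3, 1.9, 5.9, 2.7]) = 7.3
S (sum of others) = 21.4 - 7.3 = 14.1
min_reach = max(0, 7.3 - 14.1) = max(0, -6.8) = 0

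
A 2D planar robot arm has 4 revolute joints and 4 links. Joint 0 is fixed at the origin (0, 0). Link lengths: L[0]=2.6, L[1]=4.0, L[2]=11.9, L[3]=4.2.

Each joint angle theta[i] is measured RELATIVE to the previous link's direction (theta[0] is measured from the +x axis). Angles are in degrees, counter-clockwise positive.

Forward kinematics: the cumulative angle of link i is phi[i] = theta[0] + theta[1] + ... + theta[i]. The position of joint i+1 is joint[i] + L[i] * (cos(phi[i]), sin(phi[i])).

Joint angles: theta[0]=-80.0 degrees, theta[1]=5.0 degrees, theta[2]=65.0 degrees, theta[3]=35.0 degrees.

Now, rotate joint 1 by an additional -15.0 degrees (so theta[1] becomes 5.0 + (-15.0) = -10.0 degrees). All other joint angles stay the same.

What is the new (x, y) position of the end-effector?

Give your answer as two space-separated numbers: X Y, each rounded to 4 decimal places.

joint[0] = (0.0000, 0.0000)  (base)
link 0: phi[0] = -80 = -80 deg
  cos(-80 deg) = 0.1736, sin(-80 deg) = -0.9848
  joint[1] = (0.0000, 0.0000) + 2.6 * (0.1736, -0.9848) = (0.0000 + 0.4515, 0.0000 + -2.5605) = (0.4515, -2.5605)
link 1: phi[1] = -80 + -10 = -90 deg
  cos(-90 deg) = 0.0000, sin(-90 deg) = -1.0000
  joint[2] = (0.4515, -2.5605) + 4 * (0.0000, -1.0000) = (0.4515 + 0.0000, -2.5605 + -4.0000) = (0.4515, -6.5605)
link 2: phi[2] = -80 + -10 + 65 = -25 deg
  cos(-25 deg) = 0.9063, sin(-25 deg) = -0.4226
  joint[3] = (0.4515, -6.5605) + 11.9 * (0.9063, -0.4226) = (0.4515 + 10.7851, -6.5605 + -5.0292) = (11.2365, -11.5897)
link 3: phi[3] = -80 + -10 + 65 + 35 = 10 deg
  cos(10 deg) = 0.9848, sin(10 deg) = 0.1736
  joint[4] = (11.2365, -11.5897) + 4.2 * (0.9848, 0.1736) = (11.2365 + 4.1362, -11.5897 + 0.7293) = (15.3727, -10.8603)
End effector: (15.3727, -10.8603)

Answer: 15.3727 -10.8603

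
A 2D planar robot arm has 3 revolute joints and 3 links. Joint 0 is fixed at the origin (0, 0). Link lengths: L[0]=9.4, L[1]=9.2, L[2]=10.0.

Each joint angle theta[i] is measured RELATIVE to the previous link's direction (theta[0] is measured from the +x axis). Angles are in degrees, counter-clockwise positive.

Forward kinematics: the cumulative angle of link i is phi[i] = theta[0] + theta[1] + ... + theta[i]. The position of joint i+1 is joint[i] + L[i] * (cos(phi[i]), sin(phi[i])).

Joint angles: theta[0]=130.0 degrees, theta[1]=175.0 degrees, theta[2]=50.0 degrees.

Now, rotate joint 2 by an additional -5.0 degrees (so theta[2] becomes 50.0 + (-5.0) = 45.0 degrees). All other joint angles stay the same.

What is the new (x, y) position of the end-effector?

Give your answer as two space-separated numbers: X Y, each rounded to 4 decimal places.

Answer: 9.0828 -2.0719

Derivation:
joint[0] = (0.0000, 0.0000)  (base)
link 0: phi[0] = 130 = 130 deg
  cos(130 deg) = -0.6428, sin(130 deg) = 0.7660
  joint[1] = (0.0000, 0.0000) + 9.4 * (-0.6428, 0.7660) = (0.0000 + -6.0422, 0.0000 + 7.2008) = (-6.0422, 7.2008)
link 1: phi[1] = 130 + 175 = 305 deg
  cos(305 deg) = 0.5736, sin(305 deg) = -0.8192
  joint[2] = (-6.0422, 7.2008) + 9.2 * (0.5736, -0.8192) = (-6.0422 + 5.2769, 7.2008 + -7.5362) = (-0.7653, -0.3354)
link 2: phi[2] = 130 + 175 + 45 = 350 deg
  cos(350 deg) = 0.9848, sin(350 deg) = -0.1736
  joint[3] = (-0.7653, -0.3354) + 10 * (0.9848, -0.1736) = (-0.7653 + 9.8481, -0.3354 + -1.7365) = (9.0828, -2.0719)
End effector: (9.0828, -2.0719)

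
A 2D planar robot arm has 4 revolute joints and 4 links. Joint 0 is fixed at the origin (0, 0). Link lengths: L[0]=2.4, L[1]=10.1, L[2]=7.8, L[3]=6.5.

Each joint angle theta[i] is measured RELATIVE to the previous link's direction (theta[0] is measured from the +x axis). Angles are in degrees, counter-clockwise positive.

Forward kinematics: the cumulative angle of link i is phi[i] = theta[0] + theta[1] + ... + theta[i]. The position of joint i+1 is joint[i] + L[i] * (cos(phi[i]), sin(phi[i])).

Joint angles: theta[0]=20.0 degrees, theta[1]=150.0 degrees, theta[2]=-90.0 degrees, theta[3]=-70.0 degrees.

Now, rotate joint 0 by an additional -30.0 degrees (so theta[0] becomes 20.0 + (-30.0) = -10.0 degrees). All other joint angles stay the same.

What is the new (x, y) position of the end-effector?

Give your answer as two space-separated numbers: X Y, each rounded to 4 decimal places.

Answer: 5.7482 9.8274

Derivation:
joint[0] = (0.0000, 0.0000)  (base)
link 0: phi[0] = -10 = -10 deg
  cos(-10 deg) = 0.9848, sin(-10 deg) = -0.1736
  joint[1] = (0.0000, 0.0000) + 2.4 * (0.9848, -0.1736) = (0.0000 + 2.3635, 0.0000 + -0.4168) = (2.3635, -0.4168)
link 1: phi[1] = -10 + 150 = 140 deg
  cos(140 deg) = -0.7660, sin(140 deg) = 0.6428
  joint[2] = (2.3635, -0.4168) + 10.1 * (-0.7660, 0.6428) = (2.3635 + -7.7370, -0.4168 + 6.4922) = (-5.3735, 6.0754)
link 2: phi[2] = -10 + 150 + -90 = 50 deg
  cos(50 deg) = 0.6428, sin(50 deg) = 0.7660
  joint[3] = (-5.3735, 6.0754) + 7.8 * (0.6428, 0.7660) = (-5.3735 + 5.0137, 6.0754 + 5.9751) = (-0.3598, 12.0505)
link 3: phi[3] = -10 + 150 + -90 + -70 = -20 deg
  cos(-20 deg) = 0.9397, sin(-20 deg) = -0.3420
  joint[4] = (-0.3598, 12.0505) + 6.5 * (0.9397, -0.3420) = (-0.3598 + 6.1080, 12.0505 + -2.2231) = (5.7482, 9.8274)
End effector: (5.7482, 9.8274)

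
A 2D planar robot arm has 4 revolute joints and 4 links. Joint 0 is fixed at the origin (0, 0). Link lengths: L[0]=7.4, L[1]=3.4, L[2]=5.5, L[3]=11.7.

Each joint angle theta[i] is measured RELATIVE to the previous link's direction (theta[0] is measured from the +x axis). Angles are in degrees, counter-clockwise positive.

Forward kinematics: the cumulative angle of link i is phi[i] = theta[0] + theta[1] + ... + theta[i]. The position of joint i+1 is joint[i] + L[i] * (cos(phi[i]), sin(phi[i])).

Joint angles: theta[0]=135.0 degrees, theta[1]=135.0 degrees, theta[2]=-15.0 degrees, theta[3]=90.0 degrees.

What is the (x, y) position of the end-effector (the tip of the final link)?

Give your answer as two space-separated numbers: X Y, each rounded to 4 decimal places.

joint[0] = (0.0000, 0.0000)  (base)
link 0: phi[0] = 135 = 135 deg
  cos(135 deg) = -0.7071, sin(135 deg) = 0.7071
  joint[1] = (0.0000, 0.0000) + 7.4 * (-0.7071, 0.7071) = (0.0000 + -5.2326, 0.0000 + 5.2326) = (-5.2326, 5.2326)
link 1: phi[1] = 135 + 135 = 270 deg
  cos(270 deg) = -0.0000, sin(270 deg) = -1.0000
  joint[2] = (-5.2326, 5.2326) + 3.4 * (-0.0000, -1.0000) = (-5.2326 + -0.0000, 5.2326 + -3.4000) = (-5.2326, 1.8326)
link 2: phi[2] = 135 + 135 + -15 = 255 deg
  cos(255 deg) = -0.2588, sin(255 deg) = -0.9659
  joint[3] = (-5.2326, 1.8326) + 5.5 * (-0.2588, -0.9659) = (-5.2326 + -1.4235, 1.8326 + -5.3126) = (-6.6561, -3.4800)
link 3: phi[3] = 135 + 135 + -15 + 90 = 345 deg
  cos(345 deg) = 0.9659, sin(345 deg) = -0.2588
  joint[4] = (-6.6561, -3.4800) + 11.7 * (0.9659, -0.2588) = (-6.6561 + 11.3013, -3.4800 + -3.0282) = (4.6452, -6.5082)
End effector: (4.6452, -6.5082)

Answer: 4.6452 -6.5082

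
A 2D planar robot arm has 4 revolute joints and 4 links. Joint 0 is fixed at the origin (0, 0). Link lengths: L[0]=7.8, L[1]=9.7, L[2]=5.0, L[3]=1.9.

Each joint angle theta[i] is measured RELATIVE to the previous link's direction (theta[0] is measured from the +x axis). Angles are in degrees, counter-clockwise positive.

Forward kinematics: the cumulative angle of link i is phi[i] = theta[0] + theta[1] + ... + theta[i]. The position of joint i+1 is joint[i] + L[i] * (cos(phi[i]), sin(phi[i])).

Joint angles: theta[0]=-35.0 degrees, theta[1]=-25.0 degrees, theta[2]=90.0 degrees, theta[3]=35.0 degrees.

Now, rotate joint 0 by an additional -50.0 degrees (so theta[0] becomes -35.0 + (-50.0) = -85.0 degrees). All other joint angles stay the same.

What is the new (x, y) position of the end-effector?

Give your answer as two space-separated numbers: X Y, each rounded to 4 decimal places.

Answer: 3.8959 -18.1037

Derivation:
joint[0] = (0.0000, 0.0000)  (base)
link 0: phi[0] = -85 = -85 deg
  cos(-85 deg) = 0.0872, sin(-85 deg) = -0.9962
  joint[1] = (0.0000, 0.0000) + 7.8 * (0.0872, -0.9962) = (0.0000 + 0.6798, 0.0000 + -7.7703) = (0.6798, -7.7703)
link 1: phi[1] = -85 + -25 = -110 deg
  cos(-110 deg) = -0.3420, sin(-110 deg) = -0.9397
  joint[2] = (0.6798, -7.7703) + 9.7 * (-0.3420, -0.9397) = (0.6798 + -3.3176, -7.7703 + -9.1150) = (-2.6378, -16.8853)
link 2: phi[2] = -85 + -25 + 90 = -20 deg
  cos(-20 deg) = 0.9397, sin(-20 deg) = -0.3420
  joint[3] = (-2.6378, -16.8853) + 5 * (0.9397, -0.3420) = (-2.6378 + 4.6985, -16.8853 + -1.7101) = (2.0607, -18.5954)
link 3: phi[3] = -85 + -25 + 90 + 35 = 15 deg
  cos(15 deg) = 0.9659, sin(15 deg) = 0.2588
  joint[4] = (2.0607, -18.5954) + 1.9 * (0.9659, 0.2588) = (2.0607 + 1.8353, -18.5954 + 0.4918) = (3.8959, -18.1037)
End effector: (3.8959, -18.1037)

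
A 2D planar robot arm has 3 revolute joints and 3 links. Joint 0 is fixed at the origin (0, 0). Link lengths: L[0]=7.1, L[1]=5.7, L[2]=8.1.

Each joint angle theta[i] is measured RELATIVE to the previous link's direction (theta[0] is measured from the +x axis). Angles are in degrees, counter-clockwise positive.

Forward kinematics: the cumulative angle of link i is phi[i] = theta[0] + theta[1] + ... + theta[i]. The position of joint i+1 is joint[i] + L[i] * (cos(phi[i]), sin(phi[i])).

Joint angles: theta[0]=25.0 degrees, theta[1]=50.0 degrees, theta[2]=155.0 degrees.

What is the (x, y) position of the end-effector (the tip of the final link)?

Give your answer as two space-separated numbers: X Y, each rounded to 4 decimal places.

joint[0] = (0.0000, 0.0000)  (base)
link 0: phi[0] = 25 = 25 deg
  cos(25 deg) = 0.9063, sin(25 deg) = 0.4226
  joint[1] = (0.0000, 0.0000) + 7.1 * (0.9063, 0.4226) = (0.0000 + 6.4348, 0.0000 + 3.0006) = (6.4348, 3.0006)
link 1: phi[1] = 25 + 50 = 75 deg
  cos(75 deg) = 0.2588, sin(75 deg) = 0.9659
  joint[2] = (6.4348, 3.0006) + 5.7 * (0.2588, 0.9659) = (6.4348 + 1.4753, 3.0006 + 5.5058) = (7.9101, 8.5064)
link 2: phi[2] = 25 + 50 + 155 = 230 deg
  cos(230 deg) = -0.6428, sin(230 deg) = -0.7660
  joint[3] = (7.9101, 8.5064) + 8.1 * (-0.6428, -0.7660) = (7.9101 + -5.2066, 8.5064 + -6.2050) = (2.7035, 2.3014)
End effector: (2.7035, 2.3014)

Answer: 2.7035 2.3014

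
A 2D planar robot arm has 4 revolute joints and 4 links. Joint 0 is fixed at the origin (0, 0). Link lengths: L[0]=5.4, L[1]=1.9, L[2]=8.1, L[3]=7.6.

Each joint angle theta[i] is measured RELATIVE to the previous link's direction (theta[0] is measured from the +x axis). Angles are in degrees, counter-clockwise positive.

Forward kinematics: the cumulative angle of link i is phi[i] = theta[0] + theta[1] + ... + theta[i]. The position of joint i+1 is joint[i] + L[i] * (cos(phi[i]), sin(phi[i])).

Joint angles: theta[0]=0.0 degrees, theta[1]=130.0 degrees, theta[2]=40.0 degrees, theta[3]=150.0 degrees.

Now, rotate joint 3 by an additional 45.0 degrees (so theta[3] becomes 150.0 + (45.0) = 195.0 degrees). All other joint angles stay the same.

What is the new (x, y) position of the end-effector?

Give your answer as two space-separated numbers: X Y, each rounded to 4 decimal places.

Answer: 3.7728 3.5244

Derivation:
joint[0] = (0.0000, 0.0000)  (base)
link 0: phi[0] = 0 = 0 deg
  cos(0 deg) = 1.0000, sin(0 deg) = 0.0000
  joint[1] = (0.0000, 0.0000) + 5.4 * (1.0000, 0.0000) = (0.0000 + 5.4000, 0.0000 + 0.0000) = (5.4000, 0.0000)
link 1: phi[1] = 0 + 130 = 130 deg
  cos(130 deg) = -0.6428, sin(130 deg) = 0.7660
  joint[2] = (5.4000, 0.0000) + 1.9 * (-0.6428, 0.7660) = (5.4000 + -1.2213, 0.0000 + 1.4555) = (4.1787, 1.4555)
link 2: phi[2] = 0 + 130 + 40 = 170 deg
  cos(170 deg) = -0.9848, sin(170 deg) = 0.1736
  joint[3] = (4.1787, 1.4555) + 8.1 * (-0.9848, 0.1736) = (4.1787 + -7.9769, 1.4555 + 1.4066) = (-3.7982, 2.8620)
link 3: phi[3] = 0 + 130 + 40 + 195 = 365 deg
  cos(365 deg) = 0.9962, sin(365 deg) = 0.0872
  joint[4] = (-3.7982, 2.8620) + 7.6 * (0.9962, 0.0872) = (-3.7982 + 7.5711, 2.8620 + 0.6624) = (3.7728, 3.5244)
End effector: (3.7728, 3.5244)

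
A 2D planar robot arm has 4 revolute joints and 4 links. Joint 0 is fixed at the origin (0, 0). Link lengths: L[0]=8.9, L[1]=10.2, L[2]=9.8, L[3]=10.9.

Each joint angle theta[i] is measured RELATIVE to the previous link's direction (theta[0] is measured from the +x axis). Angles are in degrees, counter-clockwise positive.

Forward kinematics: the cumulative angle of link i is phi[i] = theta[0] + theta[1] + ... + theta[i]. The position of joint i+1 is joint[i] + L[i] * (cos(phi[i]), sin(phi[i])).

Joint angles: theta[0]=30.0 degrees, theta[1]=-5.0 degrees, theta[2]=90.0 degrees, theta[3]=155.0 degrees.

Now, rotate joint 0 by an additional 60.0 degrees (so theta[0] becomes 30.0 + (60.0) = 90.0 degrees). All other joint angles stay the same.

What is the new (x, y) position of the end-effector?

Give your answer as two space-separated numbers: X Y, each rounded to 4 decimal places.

Answer: 0.5660 14.4653

Derivation:
joint[0] = (0.0000, 0.0000)  (base)
link 0: phi[0] = 90 = 90 deg
  cos(90 deg) = 0.0000, sin(90 deg) = 1.0000
  joint[1] = (0.0000, 0.0000) + 8.9 * (0.0000, 1.0000) = (0.0000 + 0.0000, 0.0000 + 8.9000) = (0.0000, 8.9000)
link 1: phi[1] = 90 + -5 = 85 deg
  cos(85 deg) = 0.0872, sin(85 deg) = 0.9962
  joint[2] = (0.0000, 8.9000) + 10.2 * (0.0872, 0.9962) = (0.0000 + 0.8890, 8.9000 + 10.1612) = (0.8890, 19.0612)
link 2: phi[2] = 90 + -5 + 90 = 175 deg
  cos(175 deg) = -0.9962, sin(175 deg) = 0.0872
  joint[3] = (0.8890, 19.0612) + 9.8 * (-0.9962, 0.0872) = (0.8890 + -9.7627, 19.0612 + 0.8541) = (-8.8737, 19.9153)
link 3: phi[3] = 90 + -5 + 90 + 155 = 330 deg
  cos(330 deg) = 0.8660, sin(330 deg) = -0.5000
  joint[4] = (-8.8737, 19.9153) + 10.9 * (0.8660, -0.5000) = (-8.8737 + 9.4397, 19.9153 + -5.4500) = (0.5660, 14.4653)
End effector: (0.5660, 14.4653)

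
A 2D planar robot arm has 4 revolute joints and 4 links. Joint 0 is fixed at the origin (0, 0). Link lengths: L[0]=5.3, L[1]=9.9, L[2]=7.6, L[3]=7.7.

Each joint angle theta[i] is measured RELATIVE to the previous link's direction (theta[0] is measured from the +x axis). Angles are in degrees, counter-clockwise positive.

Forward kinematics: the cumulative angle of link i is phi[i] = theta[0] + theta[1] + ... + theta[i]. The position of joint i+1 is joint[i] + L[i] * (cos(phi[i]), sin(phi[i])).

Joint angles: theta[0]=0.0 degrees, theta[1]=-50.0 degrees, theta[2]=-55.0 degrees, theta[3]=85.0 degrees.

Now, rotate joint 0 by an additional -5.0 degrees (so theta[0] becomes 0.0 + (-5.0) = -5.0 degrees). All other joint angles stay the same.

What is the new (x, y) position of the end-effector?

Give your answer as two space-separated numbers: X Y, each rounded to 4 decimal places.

joint[0] = (0.0000, 0.0000)  (base)
link 0: phi[0] = -5 = -5 deg
  cos(-5 deg) = 0.9962, sin(-5 deg) = -0.0872
  joint[1] = (0.0000, 0.0000) + 5.3 * (0.9962, -0.0872) = (0.0000 + 5.2798, 0.0000 + -0.4619) = (5.2798, -0.4619)
link 1: phi[1] = -5 + -50 = -55 deg
  cos(-55 deg) = 0.5736, sin(-55 deg) = -0.8192
  joint[2] = (5.2798, -0.4619) + 9.9 * (0.5736, -0.8192) = (5.2798 + 5.6784, -0.4619 + -8.1096) = (10.9582, -8.5715)
link 2: phi[2] = -5 + -50 + -55 = -110 deg
  cos(-110 deg) = -0.3420, sin(-110 deg) = -0.9397
  joint[3] = (10.9582, -8.5715) + 7.6 * (-0.3420, -0.9397) = (10.9582 + -2.5994, -8.5715 + -7.1417) = (8.3589, -15.7132)
link 3: phi[3] = -5 + -50 + -55 + 85 = -25 deg
  cos(-25 deg) = 0.9063, sin(-25 deg) = -0.4226
  joint[4] = (8.3589, -15.7132) + 7.7 * (0.9063, -0.4226) = (8.3589 + 6.9786, -15.7132 + -3.2542) = (15.3375, -18.9674)
End effector: (15.3375, -18.9674)

Answer: 15.3375 -18.9674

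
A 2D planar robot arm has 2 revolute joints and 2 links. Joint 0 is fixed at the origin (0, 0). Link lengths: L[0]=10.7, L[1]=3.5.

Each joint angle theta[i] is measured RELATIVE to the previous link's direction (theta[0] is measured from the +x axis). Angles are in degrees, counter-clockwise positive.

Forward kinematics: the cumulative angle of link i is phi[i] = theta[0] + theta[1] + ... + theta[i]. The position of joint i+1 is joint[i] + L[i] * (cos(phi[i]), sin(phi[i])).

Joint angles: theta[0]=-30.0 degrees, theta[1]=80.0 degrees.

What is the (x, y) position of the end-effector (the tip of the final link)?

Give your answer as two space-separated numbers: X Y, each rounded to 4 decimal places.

joint[0] = (0.0000, 0.0000)  (base)
link 0: phi[0] = -30 = -30 deg
  cos(-30 deg) = 0.8660, sin(-30 deg) = -0.5000
  joint[1] = (0.0000, 0.0000) + 10.7 * (0.8660, -0.5000) = (0.0000 + 9.2665, 0.0000 + -5.3500) = (9.2665, -5.3500)
link 1: phi[1] = -30 + 80 = 50 deg
  cos(50 deg) = 0.6428, sin(50 deg) = 0.7660
  joint[2] = (9.2665, -5.3500) + 3.5 * (0.6428, 0.7660) = (9.2665 + 2.2498, -5.3500 + 2.6812) = (11.5162, -2.6688)
End effector: (11.5162, -2.6688)

Answer: 11.5162 -2.6688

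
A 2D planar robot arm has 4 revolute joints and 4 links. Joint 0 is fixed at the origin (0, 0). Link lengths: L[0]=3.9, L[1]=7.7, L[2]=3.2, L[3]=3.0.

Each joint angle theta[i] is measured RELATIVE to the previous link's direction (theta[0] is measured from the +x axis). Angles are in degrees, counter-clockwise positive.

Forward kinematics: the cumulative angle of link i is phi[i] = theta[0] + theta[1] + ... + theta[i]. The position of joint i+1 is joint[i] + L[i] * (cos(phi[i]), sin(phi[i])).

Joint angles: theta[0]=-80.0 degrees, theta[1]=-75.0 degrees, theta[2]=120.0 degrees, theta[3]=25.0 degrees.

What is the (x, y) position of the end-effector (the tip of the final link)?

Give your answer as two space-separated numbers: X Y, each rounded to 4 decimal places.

joint[0] = (0.0000, 0.0000)  (base)
link 0: phi[0] = -80 = -80 deg
  cos(-80 deg) = 0.1736, sin(-80 deg) = -0.9848
  joint[1] = (0.0000, 0.0000) + 3.9 * (0.1736, -0.9848) = (0.0000 + 0.6772, 0.0000 + -3.8408) = (0.6772, -3.8408)
link 1: phi[1] = -80 + -75 = -155 deg
  cos(-155 deg) = -0.9063, sin(-155 deg) = -0.4226
  joint[2] = (0.6772, -3.8408) + 7.7 * (-0.9063, -0.4226) = (0.6772 + -6.9786, -3.8408 + -3.2542) = (-6.3013, -7.0949)
link 2: phi[2] = -80 + -75 + 120 = -35 deg
  cos(-35 deg) = 0.8192, sin(-35 deg) = -0.5736
  joint[3] = (-6.3013, -7.0949) + 3.2 * (0.8192, -0.5736) = (-6.3013 + 2.6213, -7.0949 + -1.8354) = (-3.6801, -8.9304)
link 3: phi[3] = -80 + -75 + 120 + 25 = -10 deg
  cos(-10 deg) = 0.9848, sin(-10 deg) = -0.1736
  joint[4] = (-3.6801, -8.9304) + 3 * (0.9848, -0.1736) = (-3.6801 + 2.9544, -8.9304 + -0.5209) = (-0.7256, -9.4513)
End effector: (-0.7256, -9.4513)

Answer: -0.7256 -9.4513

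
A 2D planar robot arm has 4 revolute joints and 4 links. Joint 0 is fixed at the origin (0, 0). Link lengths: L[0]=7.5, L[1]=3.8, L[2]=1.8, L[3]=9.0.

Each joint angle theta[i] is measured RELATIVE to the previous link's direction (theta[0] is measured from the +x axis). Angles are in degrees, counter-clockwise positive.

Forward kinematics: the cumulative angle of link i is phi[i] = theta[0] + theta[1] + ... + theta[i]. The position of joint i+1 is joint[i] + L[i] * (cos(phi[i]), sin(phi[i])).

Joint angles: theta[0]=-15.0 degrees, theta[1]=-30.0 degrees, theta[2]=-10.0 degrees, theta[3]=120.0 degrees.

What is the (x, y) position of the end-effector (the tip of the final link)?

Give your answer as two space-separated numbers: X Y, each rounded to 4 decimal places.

joint[0] = (0.0000, 0.0000)  (base)
link 0: phi[0] = -15 = -15 deg
  cos(-15 deg) = 0.9659, sin(-15 deg) = -0.2588
  joint[1] = (0.0000, 0.0000) + 7.5 * (0.9659, -0.2588) = (0.0000 + 7.2444, 0.0000 + -1.9411) = (7.2444, -1.9411)
link 1: phi[1] = -15 + -30 = -45 deg
  cos(-45 deg) = 0.7071, sin(-45 deg) = -0.7071
  joint[2] = (7.2444, -1.9411) + 3.8 * (0.7071, -0.7071) = (7.2444 + 2.6870, -1.9411 + -2.6870) = (9.9314, -4.6281)
link 2: phi[2] = -15 + -30 + -10 = -55 deg
  cos(-55 deg) = 0.5736, sin(-55 deg) = -0.8192
  joint[3] = (9.9314, -4.6281) + 1.8 * (0.5736, -0.8192) = (9.9314 + 1.0324, -4.6281 + -1.4745) = (10.9639, -6.1026)
link 3: phi[3] = -15 + -30 + -10 + 120 = 65 deg
  cos(65 deg) = 0.4226, sin(65 deg) = 0.9063
  joint[4] = (10.9639, -6.1026) + 9 * (0.4226, 0.9063) = (10.9639 + 3.8036, -6.1026 + 8.1568) = (14.7675, 2.0541)
End effector: (14.7675, 2.0541)

Answer: 14.7675 2.0541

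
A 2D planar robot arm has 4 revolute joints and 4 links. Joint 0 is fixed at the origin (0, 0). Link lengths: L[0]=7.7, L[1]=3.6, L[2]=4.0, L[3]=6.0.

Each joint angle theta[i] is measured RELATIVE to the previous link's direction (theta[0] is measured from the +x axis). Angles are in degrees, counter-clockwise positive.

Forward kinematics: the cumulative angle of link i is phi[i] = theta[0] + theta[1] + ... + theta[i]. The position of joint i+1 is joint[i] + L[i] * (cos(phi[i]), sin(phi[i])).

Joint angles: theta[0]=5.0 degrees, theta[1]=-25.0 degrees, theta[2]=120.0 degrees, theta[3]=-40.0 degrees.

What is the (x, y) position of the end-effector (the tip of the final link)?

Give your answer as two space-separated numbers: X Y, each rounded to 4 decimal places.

joint[0] = (0.0000, 0.0000)  (base)
link 0: phi[0] = 5 = 5 deg
  cos(5 deg) = 0.9962, sin(5 deg) = 0.0872
  joint[1] = (0.0000, 0.0000) + 7.7 * (0.9962, 0.0872) = (0.0000 + 7.6707, 0.0000 + 0.6711) = (7.6707, 0.6711)
link 1: phi[1] = 5 + -25 = -20 deg
  cos(-20 deg) = 0.9397, sin(-20 deg) = -0.3420
  joint[2] = (7.6707, 0.6711) + 3.6 * (0.9397, -0.3420) = (7.6707 + 3.3829, 0.6711 + -1.2313) = (11.0536, -0.5602)
link 2: phi[2] = 5 + -25 + 120 = 100 deg
  cos(100 deg) = -0.1736, sin(100 deg) = 0.9848
  joint[3] = (11.0536, -0.5602) + 4 * (-0.1736, 0.9848) = (11.0536 + -0.6946, -0.5602 + 3.9392) = (10.3590, 3.3791)
link 3: phi[3] = 5 + -25 + 120 + -40 = 60 deg
  cos(60 deg) = 0.5000, sin(60 deg) = 0.8660
  joint[4] = (10.3590, 3.3791) + 6 * (0.5000, 0.8660) = (10.3590 + 3.0000, 3.3791 + 5.1962) = (13.3590, 8.5752)
End effector: (13.3590, 8.5752)

Answer: 13.3590 8.5752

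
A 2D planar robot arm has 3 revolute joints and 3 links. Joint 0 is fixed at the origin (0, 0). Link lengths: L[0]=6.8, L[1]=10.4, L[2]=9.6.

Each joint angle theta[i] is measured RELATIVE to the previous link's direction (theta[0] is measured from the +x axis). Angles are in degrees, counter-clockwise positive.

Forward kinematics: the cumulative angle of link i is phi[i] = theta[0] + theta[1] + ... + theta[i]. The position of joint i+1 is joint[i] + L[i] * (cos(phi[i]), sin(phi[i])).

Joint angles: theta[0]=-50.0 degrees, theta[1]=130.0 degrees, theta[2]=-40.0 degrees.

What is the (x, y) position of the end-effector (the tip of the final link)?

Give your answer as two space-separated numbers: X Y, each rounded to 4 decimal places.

joint[0] = (0.0000, 0.0000)  (base)
link 0: phi[0] = -50 = -50 deg
  cos(-50 deg) = 0.6428, sin(-50 deg) = -0.7660
  joint[1] = (0.0000, 0.0000) + 6.8 * (0.6428, -0.7660) = (0.0000 + 4.3710, 0.0000 + -5.2091) = (4.3710, -5.2091)
link 1: phi[1] = -50 + 130 = 80 deg
  cos(80 deg) = 0.1736, sin(80 deg) = 0.9848
  joint[2] = (4.3710, -5.2091) + 10.4 * (0.1736, 0.9848) = (4.3710 + 1.8059, -5.2091 + 10.2420) = (6.1769, 5.0329)
link 2: phi[2] = -50 + 130 + -40 = 40 deg
  cos(40 deg) = 0.7660, sin(40 deg) = 0.6428
  joint[3] = (6.1769, 5.0329) + 9.6 * (0.7660, 0.6428) = (6.1769 + 7.3540, 5.0329 + 6.1708) = (13.5309, 11.2037)
End effector: (13.5309, 11.2037)

Answer: 13.5309 11.2037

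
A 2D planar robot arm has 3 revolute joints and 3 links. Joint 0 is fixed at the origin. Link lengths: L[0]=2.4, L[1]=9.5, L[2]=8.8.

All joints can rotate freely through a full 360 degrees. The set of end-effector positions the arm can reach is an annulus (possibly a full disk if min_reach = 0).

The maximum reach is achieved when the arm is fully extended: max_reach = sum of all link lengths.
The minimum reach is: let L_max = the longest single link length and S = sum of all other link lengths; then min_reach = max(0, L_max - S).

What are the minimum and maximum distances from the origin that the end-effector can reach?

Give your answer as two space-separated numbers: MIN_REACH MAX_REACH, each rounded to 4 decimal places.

Link lengths: [2.4, 9.5, 8.8]
max_reach = 2.4 + 9.5 + 8.8 = 20.7
L_max = max([2.4, 9.5, 8.8]) = 9.5
S (sum of others) = 20.7 - 9.5 = 11.2
min_reach = max(0, 9.5 - 11.2) = max(0, -1.7) = 0

Answer: 0.0000 20.7000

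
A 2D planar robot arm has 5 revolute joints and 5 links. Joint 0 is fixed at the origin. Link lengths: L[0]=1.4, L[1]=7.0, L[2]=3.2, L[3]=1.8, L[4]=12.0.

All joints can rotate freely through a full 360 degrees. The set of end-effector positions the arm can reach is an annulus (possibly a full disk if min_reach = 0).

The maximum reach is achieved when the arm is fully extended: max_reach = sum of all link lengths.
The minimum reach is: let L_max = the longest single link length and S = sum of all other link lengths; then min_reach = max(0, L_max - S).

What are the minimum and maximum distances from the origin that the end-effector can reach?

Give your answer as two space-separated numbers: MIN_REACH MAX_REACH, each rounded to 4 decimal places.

Answer: 0.0000 25.4000

Derivation:
Link lengths: [1.4, 7.0, 3.2, 1.8, 12.0]
max_reach = 1.4 + 7 + 3.2 + 1.8 + 12 = 25.4
L_max = max([1.4, 7.0, 3.2, 1.8, 12.0]) = 12
S (sum of others) = 25.4 - 12 = 13.4
min_reach = max(0, 12 - 13.4) = max(0, -1.4) = 0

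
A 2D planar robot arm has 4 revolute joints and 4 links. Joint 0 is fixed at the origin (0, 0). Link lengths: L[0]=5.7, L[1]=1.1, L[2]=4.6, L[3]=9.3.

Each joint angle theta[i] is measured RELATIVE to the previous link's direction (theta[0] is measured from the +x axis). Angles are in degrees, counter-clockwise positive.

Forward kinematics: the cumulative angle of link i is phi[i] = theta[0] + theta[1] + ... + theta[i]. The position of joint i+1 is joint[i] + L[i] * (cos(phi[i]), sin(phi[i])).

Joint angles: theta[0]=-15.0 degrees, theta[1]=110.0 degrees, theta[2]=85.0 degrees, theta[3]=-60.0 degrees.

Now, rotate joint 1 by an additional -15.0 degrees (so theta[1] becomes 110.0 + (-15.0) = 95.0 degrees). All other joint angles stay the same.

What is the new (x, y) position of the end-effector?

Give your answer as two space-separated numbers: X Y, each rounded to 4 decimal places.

Answer: -1.1535 9.7817

Derivation:
joint[0] = (0.0000, 0.0000)  (base)
link 0: phi[0] = -15 = -15 deg
  cos(-15 deg) = 0.9659, sin(-15 deg) = -0.2588
  joint[1] = (0.0000, 0.0000) + 5.7 * (0.9659, -0.2588) = (0.0000 + 5.5058, 0.0000 + -1.4753) = (5.5058, -1.4753)
link 1: phi[1] = -15 + 95 = 80 deg
  cos(80 deg) = 0.1736, sin(80 deg) = 0.9848
  joint[2] = (5.5058, -1.4753) + 1.1 * (0.1736, 0.9848) = (5.5058 + 0.1910, -1.4753 + 1.0833) = (5.6968, -0.3920)
link 2: phi[2] = -15 + 95 + 85 = 165 deg
  cos(165 deg) = -0.9659, sin(165 deg) = 0.2588
  joint[3] = (5.6968, -0.3920) + 4.6 * (-0.9659, 0.2588) = (5.6968 + -4.4433, -0.3920 + 1.1906) = (1.2535, 0.7986)
link 3: phi[3] = -15 + 95 + 85 + -60 = 105 deg
  cos(105 deg) = -0.2588, sin(105 deg) = 0.9659
  joint[4] = (1.2535, 0.7986) + 9.3 * (-0.2588, 0.9659) = (1.2535 + -2.4070, 0.7986 + 8.9831) = (-1.1535, 9.7817)
End effector: (-1.1535, 9.7817)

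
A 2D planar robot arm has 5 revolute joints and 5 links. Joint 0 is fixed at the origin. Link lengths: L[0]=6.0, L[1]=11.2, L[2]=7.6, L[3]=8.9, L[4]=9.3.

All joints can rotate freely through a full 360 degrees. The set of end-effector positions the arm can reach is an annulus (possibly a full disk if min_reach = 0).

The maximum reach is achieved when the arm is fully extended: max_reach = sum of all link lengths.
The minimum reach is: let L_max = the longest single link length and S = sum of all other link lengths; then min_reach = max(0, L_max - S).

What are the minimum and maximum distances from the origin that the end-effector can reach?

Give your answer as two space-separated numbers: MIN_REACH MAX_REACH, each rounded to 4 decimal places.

Answer: 0.0000 43.0000

Derivation:
Link lengths: [6.0, 11.2, 7.6, 8.9, 9.3]
max_reach = 6 + 11.2 + 7.6 + 8.9 + 9.3 = 43
L_max = max([6.0, 11.2, 7.6, 8.9, 9.3]) = 11.2
S (sum of others) = 43 - 11.2 = 31.8
min_reach = max(0, 11.2 - 31.8) = max(0, -20.6) = 0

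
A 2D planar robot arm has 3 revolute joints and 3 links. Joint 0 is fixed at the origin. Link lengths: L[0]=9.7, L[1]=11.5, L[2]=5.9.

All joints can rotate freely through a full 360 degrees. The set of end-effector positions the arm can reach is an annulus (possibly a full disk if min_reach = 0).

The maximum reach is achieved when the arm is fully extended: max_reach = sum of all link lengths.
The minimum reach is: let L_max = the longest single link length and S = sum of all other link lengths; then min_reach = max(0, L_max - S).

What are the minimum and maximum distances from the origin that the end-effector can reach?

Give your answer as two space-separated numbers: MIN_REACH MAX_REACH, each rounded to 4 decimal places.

Link lengths: [9.7, 11.5, 5.9]
max_reach = 9.7 + 11.5 + 5.9 = 27.1
L_max = max([9.7, 11.5, 5.9]) = 11.5
S (sum of others) = 27.1 - 11.5 = 15.6
min_reach = max(0, 11.5 - 15.6) = max(0, -4.1) = 0

Answer: 0.0000 27.1000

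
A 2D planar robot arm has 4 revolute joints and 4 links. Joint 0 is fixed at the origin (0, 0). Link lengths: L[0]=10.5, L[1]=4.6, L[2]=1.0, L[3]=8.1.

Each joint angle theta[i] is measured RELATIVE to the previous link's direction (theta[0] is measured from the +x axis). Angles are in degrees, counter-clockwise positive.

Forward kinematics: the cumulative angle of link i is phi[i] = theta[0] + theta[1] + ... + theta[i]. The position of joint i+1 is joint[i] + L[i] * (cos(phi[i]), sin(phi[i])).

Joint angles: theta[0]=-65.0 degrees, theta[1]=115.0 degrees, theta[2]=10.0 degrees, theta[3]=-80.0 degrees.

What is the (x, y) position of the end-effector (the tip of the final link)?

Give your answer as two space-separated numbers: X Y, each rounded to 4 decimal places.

joint[0] = (0.0000, 0.0000)  (base)
link 0: phi[0] = -65 = -65 deg
  cos(-65 deg) = 0.4226, sin(-65 deg) = -0.9063
  joint[1] = (0.0000, 0.0000) + 10.5 * (0.4226, -0.9063) = (0.0000 + 4.4375, 0.0000 + -9.5162) = (4.4375, -9.5162)
link 1: phi[1] = -65 + 115 = 50 deg
  cos(50 deg) = 0.6428, sin(50 deg) = 0.7660
  joint[2] = (4.4375, -9.5162) + 4.6 * (0.6428, 0.7660) = (4.4375 + 2.9568, -9.5162 + 3.5238) = (7.3943, -5.9924)
link 2: phi[2] = -65 + 115 + 10 = 60 deg
  cos(60 deg) = 0.5000, sin(60 deg) = 0.8660
  joint[3] = (7.3943, -5.9924) + 1 * (0.5000, 0.8660) = (7.3943 + 0.5000, -5.9924 + 0.8660) = (7.8943, -5.1264)
link 3: phi[3] = -65 + 115 + 10 + -80 = -20 deg
  cos(-20 deg) = 0.9397, sin(-20 deg) = -0.3420
  joint[4] = (7.8943, -5.1264) + 8.1 * (0.9397, -0.3420) = (7.8943 + 7.6115, -5.1264 + -2.7704) = (15.5058, -7.8968)
End effector: (15.5058, -7.8968)

Answer: 15.5058 -7.8968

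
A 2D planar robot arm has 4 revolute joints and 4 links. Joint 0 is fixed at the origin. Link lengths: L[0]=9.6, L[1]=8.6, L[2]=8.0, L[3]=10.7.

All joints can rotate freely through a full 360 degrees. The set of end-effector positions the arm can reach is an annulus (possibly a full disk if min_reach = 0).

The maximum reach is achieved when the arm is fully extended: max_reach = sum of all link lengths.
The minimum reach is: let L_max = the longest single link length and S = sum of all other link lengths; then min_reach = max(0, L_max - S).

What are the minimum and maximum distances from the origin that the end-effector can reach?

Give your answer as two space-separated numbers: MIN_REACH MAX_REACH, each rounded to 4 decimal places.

Answer: 0.0000 36.9000

Derivation:
Link lengths: [9.6, 8.6, 8.0, 10.7]
max_reach = 9.6 + 8.6 + 8 + 10.7 = 36.9
L_max = max([9.6, 8.6, 8.0, 10.7]) = 10.7
S (sum of others) = 36.9 - 10.7 = 26.2
min_reach = max(0, 10.7 - 26.2) = max(0, -15.5) = 0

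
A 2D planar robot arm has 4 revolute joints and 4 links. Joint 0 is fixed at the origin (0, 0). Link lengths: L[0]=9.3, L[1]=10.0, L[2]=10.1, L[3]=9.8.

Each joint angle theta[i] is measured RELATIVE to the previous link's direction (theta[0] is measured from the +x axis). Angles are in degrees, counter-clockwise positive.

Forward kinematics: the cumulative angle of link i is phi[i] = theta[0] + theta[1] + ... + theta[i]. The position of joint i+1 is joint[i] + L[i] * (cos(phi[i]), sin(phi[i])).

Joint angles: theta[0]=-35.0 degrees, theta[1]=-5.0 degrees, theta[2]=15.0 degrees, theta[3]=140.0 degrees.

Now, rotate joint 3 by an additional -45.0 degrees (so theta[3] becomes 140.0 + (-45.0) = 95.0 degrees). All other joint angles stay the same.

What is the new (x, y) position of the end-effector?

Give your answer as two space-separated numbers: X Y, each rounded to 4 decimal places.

joint[0] = (0.0000, 0.0000)  (base)
link 0: phi[0] = -35 = -35 deg
  cos(-35 deg) = 0.8192, sin(-35 deg) = -0.5736
  joint[1] = (0.0000, 0.0000) + 9.3 * (0.8192, -0.5736) = (0.0000 + 7.6181, 0.0000 + -5.3343) = (7.6181, -5.3343)
link 1: phi[1] = -35 + -5 = -40 deg
  cos(-40 deg) = 0.7660, sin(-40 deg) = -0.6428
  joint[2] = (7.6181, -5.3343) + 10 * (0.7660, -0.6428) = (7.6181 + 7.6604, -5.3343 + -6.4279) = (15.2786, -11.7621)
link 2: phi[2] = -35 + -5 + 15 = -25 deg
  cos(-25 deg) = 0.9063, sin(-25 deg) = -0.4226
  joint[3] = (15.2786, -11.7621) + 10.1 * (0.9063, -0.4226) = (15.2786 + 9.1537, -11.7621 + -4.2684) = (24.4323, -16.0306)
link 3: phi[3] = -35 + -5 + 15 + 95 = 70 deg
  cos(70 deg) = 0.3420, sin(70 deg) = 0.9397
  joint[4] = (24.4323, -16.0306) + 9.8 * (0.3420, 0.9397) = (24.4323 + 3.3518, -16.0306 + 9.2090) = (27.7841, -6.8216)
End effector: (27.7841, -6.8216)

Answer: 27.7841 -6.8216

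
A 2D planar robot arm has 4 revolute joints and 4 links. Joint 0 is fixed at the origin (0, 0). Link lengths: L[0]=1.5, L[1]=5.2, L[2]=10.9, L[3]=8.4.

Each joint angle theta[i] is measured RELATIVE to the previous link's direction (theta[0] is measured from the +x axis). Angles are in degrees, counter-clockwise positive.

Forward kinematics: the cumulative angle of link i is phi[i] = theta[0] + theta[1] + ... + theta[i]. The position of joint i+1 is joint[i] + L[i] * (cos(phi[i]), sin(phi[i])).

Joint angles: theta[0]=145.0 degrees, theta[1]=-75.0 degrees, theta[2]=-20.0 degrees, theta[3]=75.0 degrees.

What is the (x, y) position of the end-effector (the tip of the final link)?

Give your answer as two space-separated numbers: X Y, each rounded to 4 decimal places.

joint[0] = (0.0000, 0.0000)  (base)
link 0: phi[0] = 145 = 145 deg
  cos(145 deg) = -0.8192, sin(145 deg) = 0.5736
  joint[1] = (0.0000, 0.0000) + 1.5 * (-0.8192, 0.5736) = (0.0000 + -1.2287, 0.0000 + 0.8604) = (-1.2287, 0.8604)
link 1: phi[1] = 145 + -75 = 70 deg
  cos(70 deg) = 0.3420, sin(70 deg) = 0.9397
  joint[2] = (-1.2287, 0.8604) + 5.2 * (0.3420, 0.9397) = (-1.2287 + 1.7785, 0.8604 + 4.8864) = (0.5498, 5.7468)
link 2: phi[2] = 145 + -75 + -20 = 50 deg
  cos(50 deg) = 0.6428, sin(50 deg) = 0.7660
  joint[3] = (0.5498, 5.7468) + 10.9 * (0.6428, 0.7660) = (0.5498 + 7.0064, 5.7468 + 8.3499) = (7.5562, 14.0967)
link 3: phi[3] = 145 + -75 + -20 + 75 = 125 deg
  cos(125 deg) = -0.5736, sin(125 deg) = 0.8192
  joint[4] = (7.5562, 14.0967) + 8.4 * (-0.5736, 0.8192) = (7.5562 + -4.8180, 14.0967 + 6.8809) = (2.7381, 20.9775)
End effector: (2.7381, 20.9775)

Answer: 2.7381 20.9775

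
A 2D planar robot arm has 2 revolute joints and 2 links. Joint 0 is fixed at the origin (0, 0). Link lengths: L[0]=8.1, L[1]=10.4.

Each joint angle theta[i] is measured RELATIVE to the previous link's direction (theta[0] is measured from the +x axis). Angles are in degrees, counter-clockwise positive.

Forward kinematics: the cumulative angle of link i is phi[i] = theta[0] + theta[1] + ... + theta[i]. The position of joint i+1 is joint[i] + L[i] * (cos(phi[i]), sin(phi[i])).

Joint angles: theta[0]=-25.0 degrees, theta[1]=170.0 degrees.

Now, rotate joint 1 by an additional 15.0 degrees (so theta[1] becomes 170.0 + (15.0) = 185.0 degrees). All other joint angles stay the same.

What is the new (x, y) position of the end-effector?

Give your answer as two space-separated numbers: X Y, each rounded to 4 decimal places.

Answer: -2.4317 0.1338

Derivation:
joint[0] = (0.0000, 0.0000)  (base)
link 0: phi[0] = -25 = -25 deg
  cos(-25 deg) = 0.9063, sin(-25 deg) = -0.4226
  joint[1] = (0.0000, 0.0000) + 8.1 * (0.9063, -0.4226) = (0.0000 + 7.3411, 0.0000 + -3.4232) = (7.3411, -3.4232)
link 1: phi[1] = -25 + 185 = 160 deg
  cos(160 deg) = -0.9397, sin(160 deg) = 0.3420
  joint[2] = (7.3411, -3.4232) + 10.4 * (-0.9397, 0.3420) = (7.3411 + -9.7728, -3.4232 + 3.5570) = (-2.4317, 0.1338)
End effector: (-2.4317, 0.1338)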